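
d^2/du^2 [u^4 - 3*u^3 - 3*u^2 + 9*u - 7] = 12*u^2 - 18*u - 6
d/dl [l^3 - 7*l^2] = l*(3*l - 14)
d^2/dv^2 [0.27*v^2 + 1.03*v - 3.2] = 0.540000000000000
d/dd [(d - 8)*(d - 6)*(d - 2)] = 3*d^2 - 32*d + 76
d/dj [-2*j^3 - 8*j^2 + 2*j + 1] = -6*j^2 - 16*j + 2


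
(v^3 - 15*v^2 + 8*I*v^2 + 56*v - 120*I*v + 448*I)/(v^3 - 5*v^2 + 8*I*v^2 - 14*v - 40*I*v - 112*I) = (v - 8)/(v + 2)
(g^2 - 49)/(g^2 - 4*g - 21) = (g + 7)/(g + 3)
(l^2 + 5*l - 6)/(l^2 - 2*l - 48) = (l - 1)/(l - 8)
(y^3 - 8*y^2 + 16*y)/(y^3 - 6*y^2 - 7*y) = (-y^2 + 8*y - 16)/(-y^2 + 6*y + 7)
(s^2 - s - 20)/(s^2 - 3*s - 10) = (s + 4)/(s + 2)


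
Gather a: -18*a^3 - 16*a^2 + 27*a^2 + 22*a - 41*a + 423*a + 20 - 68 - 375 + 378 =-18*a^3 + 11*a^2 + 404*a - 45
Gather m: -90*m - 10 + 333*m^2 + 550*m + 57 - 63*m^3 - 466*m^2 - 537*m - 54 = -63*m^3 - 133*m^2 - 77*m - 7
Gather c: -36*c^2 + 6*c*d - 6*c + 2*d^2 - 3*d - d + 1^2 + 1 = -36*c^2 + c*(6*d - 6) + 2*d^2 - 4*d + 2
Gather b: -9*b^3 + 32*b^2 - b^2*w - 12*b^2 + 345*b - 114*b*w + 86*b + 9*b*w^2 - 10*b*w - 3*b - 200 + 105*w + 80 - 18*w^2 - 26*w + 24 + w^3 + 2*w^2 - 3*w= -9*b^3 + b^2*(20 - w) + b*(9*w^2 - 124*w + 428) + w^3 - 16*w^2 + 76*w - 96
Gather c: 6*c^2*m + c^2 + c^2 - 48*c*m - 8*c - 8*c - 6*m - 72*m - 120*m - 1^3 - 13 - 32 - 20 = c^2*(6*m + 2) + c*(-48*m - 16) - 198*m - 66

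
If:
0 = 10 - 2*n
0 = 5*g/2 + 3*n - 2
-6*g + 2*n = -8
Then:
No Solution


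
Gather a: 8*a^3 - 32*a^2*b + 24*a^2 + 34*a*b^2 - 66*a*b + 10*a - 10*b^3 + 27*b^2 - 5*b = 8*a^3 + a^2*(24 - 32*b) + a*(34*b^2 - 66*b + 10) - 10*b^3 + 27*b^2 - 5*b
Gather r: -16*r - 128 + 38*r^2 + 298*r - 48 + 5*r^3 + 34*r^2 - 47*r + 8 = 5*r^3 + 72*r^2 + 235*r - 168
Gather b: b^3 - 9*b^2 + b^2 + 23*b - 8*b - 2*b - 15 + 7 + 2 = b^3 - 8*b^2 + 13*b - 6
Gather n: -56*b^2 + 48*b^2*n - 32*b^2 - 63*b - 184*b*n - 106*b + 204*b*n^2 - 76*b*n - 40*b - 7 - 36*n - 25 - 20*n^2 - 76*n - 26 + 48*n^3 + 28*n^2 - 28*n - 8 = -88*b^2 - 209*b + 48*n^3 + n^2*(204*b + 8) + n*(48*b^2 - 260*b - 140) - 66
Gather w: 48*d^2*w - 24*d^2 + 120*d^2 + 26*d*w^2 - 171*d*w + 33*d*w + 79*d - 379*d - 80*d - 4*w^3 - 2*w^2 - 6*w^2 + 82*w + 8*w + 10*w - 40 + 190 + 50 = 96*d^2 - 380*d - 4*w^3 + w^2*(26*d - 8) + w*(48*d^2 - 138*d + 100) + 200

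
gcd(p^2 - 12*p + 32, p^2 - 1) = 1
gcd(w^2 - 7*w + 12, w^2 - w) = 1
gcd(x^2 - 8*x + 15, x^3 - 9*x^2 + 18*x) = x - 3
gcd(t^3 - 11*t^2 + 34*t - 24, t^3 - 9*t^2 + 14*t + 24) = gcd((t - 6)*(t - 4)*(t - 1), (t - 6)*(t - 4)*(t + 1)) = t^2 - 10*t + 24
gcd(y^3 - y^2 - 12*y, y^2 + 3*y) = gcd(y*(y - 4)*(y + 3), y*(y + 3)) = y^2 + 3*y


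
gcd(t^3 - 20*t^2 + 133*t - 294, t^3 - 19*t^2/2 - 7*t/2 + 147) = t^2 - 13*t + 42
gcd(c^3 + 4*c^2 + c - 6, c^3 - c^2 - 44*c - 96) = c + 3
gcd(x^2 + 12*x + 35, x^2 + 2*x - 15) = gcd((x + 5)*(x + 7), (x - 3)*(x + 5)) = x + 5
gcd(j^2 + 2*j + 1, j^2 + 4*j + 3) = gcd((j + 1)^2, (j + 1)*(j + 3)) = j + 1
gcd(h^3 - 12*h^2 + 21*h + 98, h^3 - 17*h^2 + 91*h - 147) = h^2 - 14*h + 49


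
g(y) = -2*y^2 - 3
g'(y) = -4*y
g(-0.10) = -3.02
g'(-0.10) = 0.40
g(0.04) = -3.00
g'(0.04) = -0.16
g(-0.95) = -4.80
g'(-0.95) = 3.80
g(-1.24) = -6.08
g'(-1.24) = 4.96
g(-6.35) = -83.64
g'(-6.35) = 25.40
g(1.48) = -7.38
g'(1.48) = -5.92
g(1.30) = -6.38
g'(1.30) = -5.20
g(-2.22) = -12.86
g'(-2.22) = 8.88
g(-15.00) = -453.00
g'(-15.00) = 60.00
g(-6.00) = -75.00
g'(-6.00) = 24.00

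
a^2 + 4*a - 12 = (a - 2)*(a + 6)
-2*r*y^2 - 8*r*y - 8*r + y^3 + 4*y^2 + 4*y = (-2*r + y)*(y + 2)^2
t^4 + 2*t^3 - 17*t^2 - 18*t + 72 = (t - 3)*(t - 2)*(t + 3)*(t + 4)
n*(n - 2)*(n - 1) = n^3 - 3*n^2 + 2*n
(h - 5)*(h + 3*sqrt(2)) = h^2 - 5*h + 3*sqrt(2)*h - 15*sqrt(2)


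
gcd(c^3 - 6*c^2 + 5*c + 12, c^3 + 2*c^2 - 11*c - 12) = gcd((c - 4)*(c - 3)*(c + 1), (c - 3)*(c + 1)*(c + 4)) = c^2 - 2*c - 3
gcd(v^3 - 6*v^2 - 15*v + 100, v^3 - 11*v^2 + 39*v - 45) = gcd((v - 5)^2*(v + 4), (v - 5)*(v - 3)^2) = v - 5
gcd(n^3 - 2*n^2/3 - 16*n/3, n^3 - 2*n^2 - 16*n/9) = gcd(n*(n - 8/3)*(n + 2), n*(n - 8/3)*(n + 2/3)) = n^2 - 8*n/3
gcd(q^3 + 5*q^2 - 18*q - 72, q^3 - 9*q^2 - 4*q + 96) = q^2 - q - 12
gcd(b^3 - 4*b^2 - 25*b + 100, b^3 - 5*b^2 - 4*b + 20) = b - 5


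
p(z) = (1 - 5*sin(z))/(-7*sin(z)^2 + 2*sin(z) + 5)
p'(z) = (1 - 5*sin(z))*(14*sin(z)*cos(z) - 2*cos(z))/(-7*sin(z)^2 + 2*sin(z) + 5)^2 - 5*cos(z)/(-7*sin(z)^2 + 2*sin(z) + 5) = (-35*sin(z)^2 + 14*sin(z) - 27)*cos(z)/((sin(z) - 1)^2*(7*sin(z) + 5)^2)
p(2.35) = -0.89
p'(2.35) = 2.95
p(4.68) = -1.50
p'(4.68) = 0.15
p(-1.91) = -1.84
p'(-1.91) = 2.45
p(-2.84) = 0.66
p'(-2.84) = 2.28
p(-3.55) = -0.21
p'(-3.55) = 1.12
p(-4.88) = -23.56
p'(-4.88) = -283.18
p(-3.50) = -0.16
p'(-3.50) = 1.06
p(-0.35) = 0.78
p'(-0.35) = -2.77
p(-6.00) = -0.08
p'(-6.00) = -0.99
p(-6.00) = -0.08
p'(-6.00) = -0.99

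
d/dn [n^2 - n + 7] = 2*n - 1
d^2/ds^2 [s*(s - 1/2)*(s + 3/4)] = 6*s + 1/2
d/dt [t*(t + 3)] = 2*t + 3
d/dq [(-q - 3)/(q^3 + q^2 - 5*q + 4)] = (-q^3 - q^2 + 5*q + (q + 3)*(3*q^2 + 2*q - 5) - 4)/(q^3 + q^2 - 5*q + 4)^2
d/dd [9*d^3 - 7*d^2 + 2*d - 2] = 27*d^2 - 14*d + 2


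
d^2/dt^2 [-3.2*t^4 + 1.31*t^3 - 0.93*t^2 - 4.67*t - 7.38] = -38.4*t^2 + 7.86*t - 1.86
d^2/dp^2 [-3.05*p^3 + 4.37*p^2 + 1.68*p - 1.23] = 8.74 - 18.3*p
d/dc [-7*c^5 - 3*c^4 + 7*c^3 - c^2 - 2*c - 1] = -35*c^4 - 12*c^3 + 21*c^2 - 2*c - 2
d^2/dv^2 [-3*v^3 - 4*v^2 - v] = -18*v - 8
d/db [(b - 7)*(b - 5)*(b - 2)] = 3*b^2 - 28*b + 59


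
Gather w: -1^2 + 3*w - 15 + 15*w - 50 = 18*w - 66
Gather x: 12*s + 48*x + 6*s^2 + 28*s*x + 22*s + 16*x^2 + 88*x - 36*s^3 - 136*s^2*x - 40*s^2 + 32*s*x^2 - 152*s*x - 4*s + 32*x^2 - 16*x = -36*s^3 - 34*s^2 + 30*s + x^2*(32*s + 48) + x*(-136*s^2 - 124*s + 120)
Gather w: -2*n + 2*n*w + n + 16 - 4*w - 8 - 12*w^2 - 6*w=-n - 12*w^2 + w*(2*n - 10) + 8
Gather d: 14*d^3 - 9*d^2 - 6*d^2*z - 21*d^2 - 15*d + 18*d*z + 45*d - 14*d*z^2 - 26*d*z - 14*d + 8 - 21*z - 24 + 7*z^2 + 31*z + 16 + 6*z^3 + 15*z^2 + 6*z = 14*d^3 + d^2*(-6*z - 30) + d*(-14*z^2 - 8*z + 16) + 6*z^3 + 22*z^2 + 16*z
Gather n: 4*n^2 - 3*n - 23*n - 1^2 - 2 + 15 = 4*n^2 - 26*n + 12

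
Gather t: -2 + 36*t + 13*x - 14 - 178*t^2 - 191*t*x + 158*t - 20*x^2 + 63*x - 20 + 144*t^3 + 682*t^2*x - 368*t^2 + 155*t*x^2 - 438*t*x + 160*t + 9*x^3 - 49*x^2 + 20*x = 144*t^3 + t^2*(682*x - 546) + t*(155*x^2 - 629*x + 354) + 9*x^3 - 69*x^2 + 96*x - 36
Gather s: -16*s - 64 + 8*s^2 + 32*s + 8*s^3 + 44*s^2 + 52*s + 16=8*s^3 + 52*s^2 + 68*s - 48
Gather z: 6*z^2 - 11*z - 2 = 6*z^2 - 11*z - 2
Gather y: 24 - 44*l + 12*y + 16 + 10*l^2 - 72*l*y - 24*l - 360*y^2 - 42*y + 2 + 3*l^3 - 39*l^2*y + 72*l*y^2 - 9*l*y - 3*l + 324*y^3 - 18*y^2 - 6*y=3*l^3 + 10*l^2 - 71*l + 324*y^3 + y^2*(72*l - 378) + y*(-39*l^2 - 81*l - 36) + 42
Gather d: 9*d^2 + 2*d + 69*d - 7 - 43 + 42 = 9*d^2 + 71*d - 8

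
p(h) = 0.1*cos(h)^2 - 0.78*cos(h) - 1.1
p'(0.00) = 0.00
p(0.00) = -1.78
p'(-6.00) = 0.16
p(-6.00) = -1.76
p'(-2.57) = -0.51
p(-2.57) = -0.37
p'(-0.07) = -0.04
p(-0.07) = -1.78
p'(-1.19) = -0.66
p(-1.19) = -1.38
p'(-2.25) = -0.70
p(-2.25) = -0.57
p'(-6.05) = 0.14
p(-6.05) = -1.76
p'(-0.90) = -0.51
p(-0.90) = -1.55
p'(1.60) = 0.79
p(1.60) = -1.08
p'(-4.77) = 0.77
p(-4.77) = -1.14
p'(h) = -0.2*sin(h)*cos(h) + 0.78*sin(h)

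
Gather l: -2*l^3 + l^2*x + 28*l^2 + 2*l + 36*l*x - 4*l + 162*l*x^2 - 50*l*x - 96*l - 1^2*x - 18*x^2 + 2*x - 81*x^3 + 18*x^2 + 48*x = -2*l^3 + l^2*(x + 28) + l*(162*x^2 - 14*x - 98) - 81*x^3 + 49*x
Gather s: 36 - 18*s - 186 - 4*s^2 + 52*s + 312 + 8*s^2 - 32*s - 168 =4*s^2 + 2*s - 6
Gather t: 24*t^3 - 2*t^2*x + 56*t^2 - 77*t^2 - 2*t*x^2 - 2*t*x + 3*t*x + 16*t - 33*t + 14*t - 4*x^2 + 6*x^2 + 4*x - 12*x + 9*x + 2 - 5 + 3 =24*t^3 + t^2*(-2*x - 21) + t*(-2*x^2 + x - 3) + 2*x^2 + x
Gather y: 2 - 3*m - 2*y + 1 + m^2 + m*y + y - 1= m^2 - 3*m + y*(m - 1) + 2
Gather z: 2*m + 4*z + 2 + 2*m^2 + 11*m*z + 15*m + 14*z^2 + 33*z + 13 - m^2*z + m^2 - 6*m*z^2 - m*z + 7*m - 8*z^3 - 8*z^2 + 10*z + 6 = 3*m^2 + 24*m - 8*z^3 + z^2*(6 - 6*m) + z*(-m^2 + 10*m + 47) + 21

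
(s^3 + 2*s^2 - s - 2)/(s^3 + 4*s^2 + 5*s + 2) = (s - 1)/(s + 1)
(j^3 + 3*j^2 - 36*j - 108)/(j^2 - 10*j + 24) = (j^2 + 9*j + 18)/(j - 4)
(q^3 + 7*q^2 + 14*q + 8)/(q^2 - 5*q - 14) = (q^2 + 5*q + 4)/(q - 7)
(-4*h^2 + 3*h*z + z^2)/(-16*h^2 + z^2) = (-h + z)/(-4*h + z)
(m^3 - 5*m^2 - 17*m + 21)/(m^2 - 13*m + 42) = (m^2 + 2*m - 3)/(m - 6)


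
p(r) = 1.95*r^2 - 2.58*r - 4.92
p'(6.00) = 20.82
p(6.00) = 49.80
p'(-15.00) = -61.08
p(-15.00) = 472.53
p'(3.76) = 12.08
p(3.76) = 12.95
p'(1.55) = 3.46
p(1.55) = -4.23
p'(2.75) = 8.14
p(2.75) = 2.73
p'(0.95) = 1.12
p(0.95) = -5.61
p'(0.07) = -2.31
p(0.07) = -5.09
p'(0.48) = -0.71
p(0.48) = -5.71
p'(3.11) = 9.55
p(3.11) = 5.92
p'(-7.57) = -32.10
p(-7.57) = 126.36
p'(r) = 3.9*r - 2.58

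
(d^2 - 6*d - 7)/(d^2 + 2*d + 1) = (d - 7)/(d + 1)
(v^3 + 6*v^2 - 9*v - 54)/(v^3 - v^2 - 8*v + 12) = (v^2 + 3*v - 18)/(v^2 - 4*v + 4)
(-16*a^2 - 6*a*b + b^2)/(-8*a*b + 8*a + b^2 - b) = (2*a + b)/(b - 1)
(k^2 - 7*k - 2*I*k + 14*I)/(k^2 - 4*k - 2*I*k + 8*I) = (k - 7)/(k - 4)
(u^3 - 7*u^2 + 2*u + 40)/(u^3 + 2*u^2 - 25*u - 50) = (u - 4)/(u + 5)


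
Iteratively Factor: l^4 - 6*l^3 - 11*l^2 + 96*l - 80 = (l - 1)*(l^3 - 5*l^2 - 16*l + 80) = (l - 4)*(l - 1)*(l^2 - l - 20) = (l - 5)*(l - 4)*(l - 1)*(l + 4)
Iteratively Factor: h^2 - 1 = (h + 1)*(h - 1)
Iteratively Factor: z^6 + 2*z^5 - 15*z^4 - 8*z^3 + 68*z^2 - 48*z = (z - 2)*(z^5 + 4*z^4 - 7*z^3 - 22*z^2 + 24*z) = (z - 2)*(z + 4)*(z^4 - 7*z^2 + 6*z) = z*(z - 2)*(z + 4)*(z^3 - 7*z + 6) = z*(z - 2)*(z + 3)*(z + 4)*(z^2 - 3*z + 2) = z*(z - 2)^2*(z + 3)*(z + 4)*(z - 1)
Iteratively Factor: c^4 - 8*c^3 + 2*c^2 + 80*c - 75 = (c + 3)*(c^3 - 11*c^2 + 35*c - 25) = (c - 5)*(c + 3)*(c^2 - 6*c + 5) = (c - 5)*(c - 1)*(c + 3)*(c - 5)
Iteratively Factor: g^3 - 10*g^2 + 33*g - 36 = (g - 4)*(g^2 - 6*g + 9) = (g - 4)*(g - 3)*(g - 3)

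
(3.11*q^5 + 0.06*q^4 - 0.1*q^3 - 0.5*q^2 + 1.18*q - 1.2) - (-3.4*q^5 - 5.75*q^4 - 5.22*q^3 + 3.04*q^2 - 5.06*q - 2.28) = 6.51*q^5 + 5.81*q^4 + 5.12*q^3 - 3.54*q^2 + 6.24*q + 1.08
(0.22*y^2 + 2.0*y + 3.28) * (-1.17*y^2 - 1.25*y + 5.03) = -0.2574*y^4 - 2.615*y^3 - 5.231*y^2 + 5.96*y + 16.4984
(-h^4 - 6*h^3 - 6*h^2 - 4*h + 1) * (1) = -h^4 - 6*h^3 - 6*h^2 - 4*h + 1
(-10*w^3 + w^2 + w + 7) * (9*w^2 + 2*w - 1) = -90*w^5 - 11*w^4 + 21*w^3 + 64*w^2 + 13*w - 7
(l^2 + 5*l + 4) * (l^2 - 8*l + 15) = l^4 - 3*l^3 - 21*l^2 + 43*l + 60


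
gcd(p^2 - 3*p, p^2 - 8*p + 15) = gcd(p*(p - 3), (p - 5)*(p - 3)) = p - 3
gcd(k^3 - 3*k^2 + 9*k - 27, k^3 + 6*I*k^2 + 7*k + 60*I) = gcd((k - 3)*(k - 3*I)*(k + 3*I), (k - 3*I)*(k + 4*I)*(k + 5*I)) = k - 3*I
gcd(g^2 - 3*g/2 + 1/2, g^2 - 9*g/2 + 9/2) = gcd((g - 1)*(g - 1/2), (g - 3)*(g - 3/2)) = 1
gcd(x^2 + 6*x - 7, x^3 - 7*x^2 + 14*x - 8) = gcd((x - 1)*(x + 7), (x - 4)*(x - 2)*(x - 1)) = x - 1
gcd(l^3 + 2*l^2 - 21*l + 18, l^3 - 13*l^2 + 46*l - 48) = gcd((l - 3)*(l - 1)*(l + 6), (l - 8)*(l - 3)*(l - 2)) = l - 3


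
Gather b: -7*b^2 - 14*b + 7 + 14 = -7*b^2 - 14*b + 21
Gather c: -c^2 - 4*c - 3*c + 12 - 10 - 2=-c^2 - 7*c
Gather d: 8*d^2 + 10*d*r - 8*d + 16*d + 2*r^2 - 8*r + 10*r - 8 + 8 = 8*d^2 + d*(10*r + 8) + 2*r^2 + 2*r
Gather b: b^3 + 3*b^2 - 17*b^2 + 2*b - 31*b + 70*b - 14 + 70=b^3 - 14*b^2 + 41*b + 56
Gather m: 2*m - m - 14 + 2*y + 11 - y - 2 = m + y - 5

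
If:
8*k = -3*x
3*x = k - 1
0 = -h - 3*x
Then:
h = 8/9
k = 1/9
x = -8/27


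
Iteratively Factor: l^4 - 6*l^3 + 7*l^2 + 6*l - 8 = (l + 1)*(l^3 - 7*l^2 + 14*l - 8) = (l - 2)*(l + 1)*(l^2 - 5*l + 4) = (l - 2)*(l - 1)*(l + 1)*(l - 4)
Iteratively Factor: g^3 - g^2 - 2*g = (g + 1)*(g^2 - 2*g) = g*(g + 1)*(g - 2)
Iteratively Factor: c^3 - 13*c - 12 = (c - 4)*(c^2 + 4*c + 3) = (c - 4)*(c + 3)*(c + 1)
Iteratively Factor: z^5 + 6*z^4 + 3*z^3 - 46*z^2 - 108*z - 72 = (z + 2)*(z^4 + 4*z^3 - 5*z^2 - 36*z - 36) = (z + 2)*(z + 3)*(z^3 + z^2 - 8*z - 12) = (z + 2)^2*(z + 3)*(z^2 - z - 6) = (z - 3)*(z + 2)^2*(z + 3)*(z + 2)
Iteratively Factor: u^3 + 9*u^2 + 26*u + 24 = (u + 4)*(u^2 + 5*u + 6) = (u + 3)*(u + 4)*(u + 2)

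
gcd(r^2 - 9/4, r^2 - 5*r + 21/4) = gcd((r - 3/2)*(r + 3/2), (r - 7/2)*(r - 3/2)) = r - 3/2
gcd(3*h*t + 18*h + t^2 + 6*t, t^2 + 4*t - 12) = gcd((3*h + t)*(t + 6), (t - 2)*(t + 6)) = t + 6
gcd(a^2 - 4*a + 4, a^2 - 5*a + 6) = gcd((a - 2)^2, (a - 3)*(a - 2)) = a - 2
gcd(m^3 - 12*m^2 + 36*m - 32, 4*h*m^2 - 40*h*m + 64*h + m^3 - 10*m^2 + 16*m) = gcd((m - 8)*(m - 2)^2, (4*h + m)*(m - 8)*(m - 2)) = m^2 - 10*m + 16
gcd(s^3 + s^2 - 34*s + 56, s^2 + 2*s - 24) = s - 4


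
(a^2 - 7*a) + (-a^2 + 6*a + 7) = 7 - a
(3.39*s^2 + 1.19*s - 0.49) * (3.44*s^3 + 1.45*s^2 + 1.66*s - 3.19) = 11.6616*s^5 + 9.0091*s^4 + 5.6673*s^3 - 9.5492*s^2 - 4.6095*s + 1.5631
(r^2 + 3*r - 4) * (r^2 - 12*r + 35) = r^4 - 9*r^3 - 5*r^2 + 153*r - 140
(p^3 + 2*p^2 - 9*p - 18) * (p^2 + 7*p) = p^5 + 9*p^4 + 5*p^3 - 81*p^2 - 126*p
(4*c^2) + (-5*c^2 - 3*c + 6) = -c^2 - 3*c + 6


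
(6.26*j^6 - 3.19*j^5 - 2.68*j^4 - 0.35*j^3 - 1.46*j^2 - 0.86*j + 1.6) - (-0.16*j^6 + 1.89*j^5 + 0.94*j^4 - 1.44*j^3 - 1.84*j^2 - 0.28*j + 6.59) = 6.42*j^6 - 5.08*j^5 - 3.62*j^4 + 1.09*j^3 + 0.38*j^2 - 0.58*j - 4.99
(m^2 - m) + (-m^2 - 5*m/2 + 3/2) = 3/2 - 7*m/2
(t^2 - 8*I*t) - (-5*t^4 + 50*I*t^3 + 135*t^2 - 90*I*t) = 5*t^4 - 50*I*t^3 - 134*t^2 + 82*I*t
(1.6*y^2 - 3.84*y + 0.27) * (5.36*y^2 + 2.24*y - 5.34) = 8.576*y^4 - 16.9984*y^3 - 15.6984*y^2 + 21.1104*y - 1.4418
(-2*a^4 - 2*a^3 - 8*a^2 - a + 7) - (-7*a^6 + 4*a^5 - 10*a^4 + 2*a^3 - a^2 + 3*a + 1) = 7*a^6 - 4*a^5 + 8*a^4 - 4*a^3 - 7*a^2 - 4*a + 6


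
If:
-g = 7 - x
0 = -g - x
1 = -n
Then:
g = -7/2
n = -1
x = 7/2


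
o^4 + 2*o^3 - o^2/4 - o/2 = o*(o - 1/2)*(o + 1/2)*(o + 2)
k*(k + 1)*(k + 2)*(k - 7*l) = k^4 - 7*k^3*l + 3*k^3 - 21*k^2*l + 2*k^2 - 14*k*l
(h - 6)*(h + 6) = h^2 - 36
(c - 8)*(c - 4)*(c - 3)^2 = c^4 - 18*c^3 + 113*c^2 - 300*c + 288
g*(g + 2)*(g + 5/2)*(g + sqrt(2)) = g^4 + sqrt(2)*g^3 + 9*g^3/2 + 5*g^2 + 9*sqrt(2)*g^2/2 + 5*sqrt(2)*g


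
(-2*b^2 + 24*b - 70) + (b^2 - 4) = -b^2 + 24*b - 74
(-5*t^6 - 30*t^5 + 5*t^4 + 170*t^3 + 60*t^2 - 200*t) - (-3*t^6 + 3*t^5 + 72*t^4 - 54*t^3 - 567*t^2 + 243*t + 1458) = -2*t^6 - 33*t^5 - 67*t^4 + 224*t^3 + 627*t^2 - 443*t - 1458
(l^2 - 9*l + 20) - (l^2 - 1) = 21 - 9*l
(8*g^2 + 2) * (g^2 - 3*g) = 8*g^4 - 24*g^3 + 2*g^2 - 6*g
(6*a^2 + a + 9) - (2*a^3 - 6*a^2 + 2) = -2*a^3 + 12*a^2 + a + 7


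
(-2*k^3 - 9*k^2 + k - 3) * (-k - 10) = 2*k^4 + 29*k^3 + 89*k^2 - 7*k + 30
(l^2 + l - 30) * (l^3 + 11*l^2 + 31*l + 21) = l^5 + 12*l^4 + 12*l^3 - 278*l^2 - 909*l - 630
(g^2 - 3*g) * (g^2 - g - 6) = g^4 - 4*g^3 - 3*g^2 + 18*g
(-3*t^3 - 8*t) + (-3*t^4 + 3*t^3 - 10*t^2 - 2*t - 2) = -3*t^4 - 10*t^2 - 10*t - 2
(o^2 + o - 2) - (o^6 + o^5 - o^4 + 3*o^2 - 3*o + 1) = -o^6 - o^5 + o^4 - 2*o^2 + 4*o - 3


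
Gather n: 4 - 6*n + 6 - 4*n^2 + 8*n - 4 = -4*n^2 + 2*n + 6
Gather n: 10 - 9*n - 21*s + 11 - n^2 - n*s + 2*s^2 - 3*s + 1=-n^2 + n*(-s - 9) + 2*s^2 - 24*s + 22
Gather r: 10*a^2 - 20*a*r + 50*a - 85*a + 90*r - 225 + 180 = 10*a^2 - 35*a + r*(90 - 20*a) - 45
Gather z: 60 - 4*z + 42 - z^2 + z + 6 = -z^2 - 3*z + 108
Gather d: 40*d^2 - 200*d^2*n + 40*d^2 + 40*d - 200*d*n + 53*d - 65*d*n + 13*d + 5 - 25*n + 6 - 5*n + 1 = d^2*(80 - 200*n) + d*(106 - 265*n) - 30*n + 12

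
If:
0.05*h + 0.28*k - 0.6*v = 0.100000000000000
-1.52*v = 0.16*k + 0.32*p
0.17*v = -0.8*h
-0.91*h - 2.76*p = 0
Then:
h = 0.01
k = 0.29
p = -0.00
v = -0.03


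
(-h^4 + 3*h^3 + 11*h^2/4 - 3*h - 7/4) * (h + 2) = -h^5 + h^4 + 35*h^3/4 + 5*h^2/2 - 31*h/4 - 7/2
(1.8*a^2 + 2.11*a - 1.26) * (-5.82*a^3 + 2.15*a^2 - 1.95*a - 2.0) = -10.476*a^5 - 8.4102*a^4 + 8.3597*a^3 - 10.4235*a^2 - 1.763*a + 2.52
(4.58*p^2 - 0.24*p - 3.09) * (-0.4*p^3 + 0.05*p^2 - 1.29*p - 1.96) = -1.832*p^5 + 0.325*p^4 - 4.6842*p^3 - 8.8217*p^2 + 4.4565*p + 6.0564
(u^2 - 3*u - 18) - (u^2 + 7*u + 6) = -10*u - 24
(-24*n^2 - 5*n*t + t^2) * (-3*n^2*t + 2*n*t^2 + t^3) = 72*n^4*t - 33*n^3*t^2 - 37*n^2*t^3 - 3*n*t^4 + t^5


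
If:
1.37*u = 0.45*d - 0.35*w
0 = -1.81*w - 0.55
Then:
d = 3.04444444444444*u - 0.23634131368938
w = -0.30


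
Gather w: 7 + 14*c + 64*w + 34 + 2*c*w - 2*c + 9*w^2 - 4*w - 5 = 12*c + 9*w^2 + w*(2*c + 60) + 36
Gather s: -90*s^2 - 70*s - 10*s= -90*s^2 - 80*s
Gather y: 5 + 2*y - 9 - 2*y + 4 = 0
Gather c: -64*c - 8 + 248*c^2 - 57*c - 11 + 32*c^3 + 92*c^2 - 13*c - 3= 32*c^3 + 340*c^2 - 134*c - 22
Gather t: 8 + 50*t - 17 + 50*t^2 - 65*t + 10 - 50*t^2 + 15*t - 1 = 0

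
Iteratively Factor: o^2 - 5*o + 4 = (o - 4)*(o - 1)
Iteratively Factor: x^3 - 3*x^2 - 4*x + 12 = (x - 3)*(x^2 - 4) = (x - 3)*(x + 2)*(x - 2)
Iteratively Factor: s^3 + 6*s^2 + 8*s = (s + 4)*(s^2 + 2*s) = (s + 2)*(s + 4)*(s)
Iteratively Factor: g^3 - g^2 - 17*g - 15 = (g + 3)*(g^2 - 4*g - 5) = (g + 1)*(g + 3)*(g - 5)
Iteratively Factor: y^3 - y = (y)*(y^2 - 1) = y*(y + 1)*(y - 1)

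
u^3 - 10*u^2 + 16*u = u*(u - 8)*(u - 2)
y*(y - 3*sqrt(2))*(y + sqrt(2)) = y^3 - 2*sqrt(2)*y^2 - 6*y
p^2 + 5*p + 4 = (p + 1)*(p + 4)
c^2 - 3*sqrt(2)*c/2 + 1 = (c - sqrt(2))*(c - sqrt(2)/2)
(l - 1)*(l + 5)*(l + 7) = l^3 + 11*l^2 + 23*l - 35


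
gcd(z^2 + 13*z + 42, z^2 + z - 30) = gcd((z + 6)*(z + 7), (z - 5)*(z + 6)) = z + 6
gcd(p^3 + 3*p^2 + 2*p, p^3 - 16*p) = p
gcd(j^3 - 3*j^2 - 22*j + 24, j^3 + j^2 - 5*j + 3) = j - 1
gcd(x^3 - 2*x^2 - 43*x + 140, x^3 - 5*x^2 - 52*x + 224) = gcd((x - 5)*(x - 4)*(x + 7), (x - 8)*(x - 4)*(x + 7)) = x^2 + 3*x - 28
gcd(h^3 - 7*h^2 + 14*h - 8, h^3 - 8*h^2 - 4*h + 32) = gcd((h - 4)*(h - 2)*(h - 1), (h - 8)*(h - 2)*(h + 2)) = h - 2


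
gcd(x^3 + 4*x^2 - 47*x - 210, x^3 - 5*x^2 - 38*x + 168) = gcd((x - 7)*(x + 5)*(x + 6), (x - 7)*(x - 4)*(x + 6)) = x^2 - x - 42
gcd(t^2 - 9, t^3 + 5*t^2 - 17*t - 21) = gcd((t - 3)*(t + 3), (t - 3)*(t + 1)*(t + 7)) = t - 3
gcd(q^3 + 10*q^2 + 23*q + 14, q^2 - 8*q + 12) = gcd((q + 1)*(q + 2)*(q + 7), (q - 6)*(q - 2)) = 1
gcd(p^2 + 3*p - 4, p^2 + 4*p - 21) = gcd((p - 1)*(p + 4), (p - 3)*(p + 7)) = 1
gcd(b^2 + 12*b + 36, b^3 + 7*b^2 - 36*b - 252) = b + 6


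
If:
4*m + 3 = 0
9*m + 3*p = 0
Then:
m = -3/4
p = 9/4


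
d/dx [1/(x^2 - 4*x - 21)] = 2*(2 - x)/(-x^2 + 4*x + 21)^2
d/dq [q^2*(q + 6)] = 3*q*(q + 4)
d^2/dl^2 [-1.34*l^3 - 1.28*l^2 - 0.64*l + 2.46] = -8.04*l - 2.56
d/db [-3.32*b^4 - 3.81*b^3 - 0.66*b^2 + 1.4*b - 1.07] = -13.28*b^3 - 11.43*b^2 - 1.32*b + 1.4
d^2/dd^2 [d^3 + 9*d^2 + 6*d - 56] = 6*d + 18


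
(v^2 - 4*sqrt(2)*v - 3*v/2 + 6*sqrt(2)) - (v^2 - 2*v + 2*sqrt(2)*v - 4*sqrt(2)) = -6*sqrt(2)*v + v/2 + 10*sqrt(2)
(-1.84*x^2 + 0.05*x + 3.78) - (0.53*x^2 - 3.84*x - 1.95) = -2.37*x^2 + 3.89*x + 5.73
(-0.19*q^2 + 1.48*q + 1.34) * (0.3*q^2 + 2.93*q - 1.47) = -0.057*q^4 - 0.1127*q^3 + 5.0177*q^2 + 1.7506*q - 1.9698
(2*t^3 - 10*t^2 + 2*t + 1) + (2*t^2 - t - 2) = 2*t^3 - 8*t^2 + t - 1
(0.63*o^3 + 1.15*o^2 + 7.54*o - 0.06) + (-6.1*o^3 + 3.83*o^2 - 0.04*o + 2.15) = -5.47*o^3 + 4.98*o^2 + 7.5*o + 2.09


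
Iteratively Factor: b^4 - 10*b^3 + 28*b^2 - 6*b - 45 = (b - 3)*(b^3 - 7*b^2 + 7*b + 15) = (b - 3)^2*(b^2 - 4*b - 5) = (b - 5)*(b - 3)^2*(b + 1)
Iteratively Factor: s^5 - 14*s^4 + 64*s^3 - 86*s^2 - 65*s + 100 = (s - 4)*(s^4 - 10*s^3 + 24*s^2 + 10*s - 25) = (s - 4)*(s + 1)*(s^3 - 11*s^2 + 35*s - 25) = (s - 5)*(s - 4)*(s + 1)*(s^2 - 6*s + 5) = (s - 5)*(s - 4)*(s - 1)*(s + 1)*(s - 5)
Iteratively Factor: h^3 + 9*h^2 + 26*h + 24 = (h + 3)*(h^2 + 6*h + 8) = (h + 2)*(h + 3)*(h + 4)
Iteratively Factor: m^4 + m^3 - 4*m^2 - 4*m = (m + 1)*(m^3 - 4*m) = (m + 1)*(m + 2)*(m^2 - 2*m) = (m - 2)*(m + 1)*(m + 2)*(m)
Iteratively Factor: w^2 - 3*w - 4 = (w + 1)*(w - 4)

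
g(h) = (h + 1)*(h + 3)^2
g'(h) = (h + 1)*(2*h + 6) + (h + 3)^2 = (h + 3)*(3*h + 5)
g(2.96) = 140.67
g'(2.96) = 82.72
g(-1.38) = -1.00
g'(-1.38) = 1.39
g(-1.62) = -1.18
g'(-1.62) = 0.19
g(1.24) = 40.27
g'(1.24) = 36.97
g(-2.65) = -0.20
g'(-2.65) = -1.03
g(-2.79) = -0.08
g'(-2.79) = -0.71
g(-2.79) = -0.08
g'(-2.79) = -0.71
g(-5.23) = -21.04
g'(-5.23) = 23.84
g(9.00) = 1440.00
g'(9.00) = 384.00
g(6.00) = 567.00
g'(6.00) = 207.00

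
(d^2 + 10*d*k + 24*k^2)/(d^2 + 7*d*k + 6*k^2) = (d + 4*k)/(d + k)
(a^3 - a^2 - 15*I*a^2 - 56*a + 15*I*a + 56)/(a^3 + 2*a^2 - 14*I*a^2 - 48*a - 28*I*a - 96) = (a^2 + a*(-1 - 7*I) + 7*I)/(a^2 + a*(2 - 6*I) - 12*I)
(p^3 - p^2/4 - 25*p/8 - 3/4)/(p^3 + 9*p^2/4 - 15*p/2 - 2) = (p + 3/2)/(p + 4)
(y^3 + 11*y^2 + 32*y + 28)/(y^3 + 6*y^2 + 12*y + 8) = (y + 7)/(y + 2)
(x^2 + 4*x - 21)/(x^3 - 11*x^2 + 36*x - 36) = (x + 7)/(x^2 - 8*x + 12)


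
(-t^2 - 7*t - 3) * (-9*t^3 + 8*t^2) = 9*t^5 + 55*t^4 - 29*t^3 - 24*t^2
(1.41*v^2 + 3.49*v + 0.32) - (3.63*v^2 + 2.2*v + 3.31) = -2.22*v^2 + 1.29*v - 2.99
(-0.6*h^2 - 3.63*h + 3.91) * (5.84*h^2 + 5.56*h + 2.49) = -3.504*h^4 - 24.5352*h^3 + 1.1576*h^2 + 12.7009*h + 9.7359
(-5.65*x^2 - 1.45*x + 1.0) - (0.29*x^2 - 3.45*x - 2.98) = -5.94*x^2 + 2.0*x + 3.98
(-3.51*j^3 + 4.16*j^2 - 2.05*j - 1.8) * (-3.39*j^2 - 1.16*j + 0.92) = 11.8989*j^5 - 10.0308*j^4 - 1.1053*j^3 + 12.3072*j^2 + 0.202*j - 1.656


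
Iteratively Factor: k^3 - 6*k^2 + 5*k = (k - 5)*(k^2 - k) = k*(k - 5)*(k - 1)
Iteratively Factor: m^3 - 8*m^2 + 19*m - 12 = (m - 3)*(m^2 - 5*m + 4) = (m - 4)*(m - 3)*(m - 1)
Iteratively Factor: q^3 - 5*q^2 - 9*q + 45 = (q - 3)*(q^2 - 2*q - 15) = (q - 3)*(q + 3)*(q - 5)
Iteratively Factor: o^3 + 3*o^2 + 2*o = (o + 2)*(o^2 + o) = o*(o + 2)*(o + 1)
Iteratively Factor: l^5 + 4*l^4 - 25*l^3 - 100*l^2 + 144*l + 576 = (l + 4)*(l^4 - 25*l^2 + 144) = (l + 4)^2*(l^3 - 4*l^2 - 9*l + 36) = (l - 3)*(l + 4)^2*(l^2 - l - 12) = (l - 4)*(l - 3)*(l + 4)^2*(l + 3)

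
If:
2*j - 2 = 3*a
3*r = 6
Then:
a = 2*j/3 - 2/3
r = 2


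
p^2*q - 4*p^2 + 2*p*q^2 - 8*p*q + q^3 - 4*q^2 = (p + q)^2*(q - 4)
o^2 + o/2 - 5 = (o - 2)*(o + 5/2)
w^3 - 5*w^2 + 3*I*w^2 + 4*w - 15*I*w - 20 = (w - 5)*(w - I)*(w + 4*I)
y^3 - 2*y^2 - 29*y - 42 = (y - 7)*(y + 2)*(y + 3)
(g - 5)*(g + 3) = g^2 - 2*g - 15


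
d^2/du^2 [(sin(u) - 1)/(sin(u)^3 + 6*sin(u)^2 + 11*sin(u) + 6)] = (-4*sin(u)^6 - 5*sin(u)^5 + 85*sin(u)^4 + 249*sin(u)^3 + 65*sin(u)^2 - 376*sin(u) - 302)/((sin(u) + 1)^2*(sin(u) + 2)^3*(sin(u) + 3)^3)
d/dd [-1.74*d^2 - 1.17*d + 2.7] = -3.48*d - 1.17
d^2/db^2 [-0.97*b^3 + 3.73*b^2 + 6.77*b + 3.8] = 7.46 - 5.82*b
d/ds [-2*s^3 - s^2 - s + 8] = -6*s^2 - 2*s - 1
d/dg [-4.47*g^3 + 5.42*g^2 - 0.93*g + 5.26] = -13.41*g^2 + 10.84*g - 0.93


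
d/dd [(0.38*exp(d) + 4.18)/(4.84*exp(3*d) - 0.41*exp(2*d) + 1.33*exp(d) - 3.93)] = (-3.6784*exp(3*d) - 60.5378*exp(2*d) + 3.4276*exp(d) - 7.0528)*exp(d)/(23.4256*exp(6*d) - 3.9688*exp(5*d) + 13.0425*exp(4*d) - 39.133*exp(3*d) + 4.9915*exp(2*d) - 10.4538*exp(d) + 15.4449)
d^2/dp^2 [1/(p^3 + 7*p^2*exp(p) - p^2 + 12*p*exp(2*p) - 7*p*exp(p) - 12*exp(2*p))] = ((-7*p^2*exp(p) - 48*p*exp(2*p) - 21*p*exp(p) - 6*p + 2)*(p^3 + 7*p^2*exp(p) - p^2 + 12*p*exp(2*p) - 7*p*exp(p) - 12*exp(2*p)) + 2*(7*p^2*exp(p) + 3*p^2 + 24*p*exp(2*p) + 7*p*exp(p) - 2*p - 12*exp(2*p) - 7*exp(p))^2)/(p^3 + 7*p^2*exp(p) - p^2 + 12*p*exp(2*p) - 7*p*exp(p) - 12*exp(2*p))^3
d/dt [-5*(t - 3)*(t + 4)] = -10*t - 5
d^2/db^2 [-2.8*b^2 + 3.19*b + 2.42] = -5.60000000000000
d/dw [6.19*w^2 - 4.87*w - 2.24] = 12.38*w - 4.87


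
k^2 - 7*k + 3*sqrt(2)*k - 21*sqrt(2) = (k - 7)*(k + 3*sqrt(2))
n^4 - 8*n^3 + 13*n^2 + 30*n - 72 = (n - 4)*(n - 3)^2*(n + 2)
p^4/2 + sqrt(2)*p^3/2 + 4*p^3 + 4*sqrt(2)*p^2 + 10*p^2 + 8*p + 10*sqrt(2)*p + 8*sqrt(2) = (p + 2)*(p + 4)*(sqrt(2)*p/2 + 1)*(sqrt(2)*p/2 + sqrt(2))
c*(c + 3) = c^2 + 3*c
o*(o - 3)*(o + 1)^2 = o^4 - o^3 - 5*o^2 - 3*o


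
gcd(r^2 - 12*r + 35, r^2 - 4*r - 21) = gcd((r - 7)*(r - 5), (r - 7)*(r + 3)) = r - 7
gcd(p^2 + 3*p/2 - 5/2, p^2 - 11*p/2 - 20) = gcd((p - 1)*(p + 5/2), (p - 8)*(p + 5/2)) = p + 5/2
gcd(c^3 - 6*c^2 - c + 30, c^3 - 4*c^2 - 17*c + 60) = c^2 - 8*c + 15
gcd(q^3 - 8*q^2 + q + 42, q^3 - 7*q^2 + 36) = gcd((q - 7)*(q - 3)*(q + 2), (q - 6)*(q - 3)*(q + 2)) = q^2 - q - 6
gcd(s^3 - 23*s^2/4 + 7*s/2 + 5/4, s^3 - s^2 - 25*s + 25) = s^2 - 6*s + 5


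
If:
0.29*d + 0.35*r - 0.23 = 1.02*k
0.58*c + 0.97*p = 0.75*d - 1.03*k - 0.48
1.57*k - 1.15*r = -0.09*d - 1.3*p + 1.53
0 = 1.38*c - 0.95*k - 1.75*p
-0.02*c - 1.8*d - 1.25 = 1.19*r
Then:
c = 0.14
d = 0.42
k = -0.69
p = 0.48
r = -1.69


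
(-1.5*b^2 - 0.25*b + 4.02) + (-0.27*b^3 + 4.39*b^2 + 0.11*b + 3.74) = -0.27*b^3 + 2.89*b^2 - 0.14*b + 7.76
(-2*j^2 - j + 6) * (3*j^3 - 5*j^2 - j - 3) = -6*j^5 + 7*j^4 + 25*j^3 - 23*j^2 - 3*j - 18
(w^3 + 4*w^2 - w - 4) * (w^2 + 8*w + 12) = w^5 + 12*w^4 + 43*w^3 + 36*w^2 - 44*w - 48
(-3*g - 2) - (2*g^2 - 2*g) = -2*g^2 - g - 2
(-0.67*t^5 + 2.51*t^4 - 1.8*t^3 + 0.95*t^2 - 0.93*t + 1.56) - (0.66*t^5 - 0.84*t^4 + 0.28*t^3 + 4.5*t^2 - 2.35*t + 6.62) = -1.33*t^5 + 3.35*t^4 - 2.08*t^3 - 3.55*t^2 + 1.42*t - 5.06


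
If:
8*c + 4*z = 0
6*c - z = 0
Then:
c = 0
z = 0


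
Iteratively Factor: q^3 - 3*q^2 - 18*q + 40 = (q + 4)*(q^2 - 7*q + 10) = (q - 2)*(q + 4)*(q - 5)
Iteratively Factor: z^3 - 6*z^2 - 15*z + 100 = (z - 5)*(z^2 - z - 20) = (z - 5)^2*(z + 4)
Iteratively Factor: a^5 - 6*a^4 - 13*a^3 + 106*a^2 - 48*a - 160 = (a - 4)*(a^4 - 2*a^3 - 21*a^2 + 22*a + 40) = (a - 4)*(a - 2)*(a^3 - 21*a - 20) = (a - 4)*(a - 2)*(a + 4)*(a^2 - 4*a - 5) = (a - 4)*(a - 2)*(a + 1)*(a + 4)*(a - 5)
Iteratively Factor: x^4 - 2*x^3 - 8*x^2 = (x + 2)*(x^3 - 4*x^2) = x*(x + 2)*(x^2 - 4*x) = x^2*(x + 2)*(x - 4)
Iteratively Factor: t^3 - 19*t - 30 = (t + 3)*(t^2 - 3*t - 10) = (t - 5)*(t + 3)*(t + 2)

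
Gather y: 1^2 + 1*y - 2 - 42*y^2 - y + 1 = -42*y^2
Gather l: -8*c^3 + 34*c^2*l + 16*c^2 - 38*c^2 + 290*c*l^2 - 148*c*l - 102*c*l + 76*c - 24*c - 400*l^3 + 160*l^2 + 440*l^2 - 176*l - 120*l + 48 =-8*c^3 - 22*c^2 + 52*c - 400*l^3 + l^2*(290*c + 600) + l*(34*c^2 - 250*c - 296) + 48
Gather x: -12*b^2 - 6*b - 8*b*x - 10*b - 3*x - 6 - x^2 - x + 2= -12*b^2 - 16*b - x^2 + x*(-8*b - 4) - 4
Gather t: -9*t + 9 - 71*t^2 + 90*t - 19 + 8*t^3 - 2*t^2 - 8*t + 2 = 8*t^3 - 73*t^2 + 73*t - 8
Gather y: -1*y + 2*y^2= 2*y^2 - y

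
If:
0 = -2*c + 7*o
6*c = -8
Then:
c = -4/3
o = -8/21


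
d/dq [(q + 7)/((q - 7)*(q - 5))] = (-q^2 - 14*q + 119)/(q^4 - 24*q^3 + 214*q^2 - 840*q + 1225)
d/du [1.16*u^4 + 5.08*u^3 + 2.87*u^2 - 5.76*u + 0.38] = 4.64*u^3 + 15.24*u^2 + 5.74*u - 5.76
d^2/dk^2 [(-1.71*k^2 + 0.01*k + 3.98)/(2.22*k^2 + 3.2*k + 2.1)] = (-1.4210854715202e-14*k^4 + 24.394248*k^3 + 165.522312*k^2 + 169.3638*k + 29.18428)/(10.941048*k^6 + 47.31264*k^5 + 99.24732*k^4 + 122.2784*k^3 + 93.8826*k^2 + 42.336*k + 9.261)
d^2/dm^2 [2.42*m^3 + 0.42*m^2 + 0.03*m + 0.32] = 14.52*m + 0.84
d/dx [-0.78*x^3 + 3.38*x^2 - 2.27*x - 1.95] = -2.34*x^2 + 6.76*x - 2.27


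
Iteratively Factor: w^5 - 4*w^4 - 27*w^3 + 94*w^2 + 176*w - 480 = (w - 5)*(w^4 + w^3 - 22*w^2 - 16*w + 96) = (w - 5)*(w + 4)*(w^3 - 3*w^2 - 10*w + 24) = (w - 5)*(w - 4)*(w + 4)*(w^2 + w - 6) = (w - 5)*(w - 4)*(w - 2)*(w + 4)*(w + 3)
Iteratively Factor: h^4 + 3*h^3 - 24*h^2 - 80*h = (h)*(h^3 + 3*h^2 - 24*h - 80) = h*(h + 4)*(h^2 - h - 20) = h*(h - 5)*(h + 4)*(h + 4)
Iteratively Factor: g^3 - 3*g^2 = (g - 3)*(g^2) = g*(g - 3)*(g)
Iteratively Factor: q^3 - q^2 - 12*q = (q - 4)*(q^2 + 3*q) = q*(q - 4)*(q + 3)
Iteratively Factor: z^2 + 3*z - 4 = (z + 4)*(z - 1)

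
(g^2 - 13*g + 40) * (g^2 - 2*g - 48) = g^4 - 15*g^3 + 18*g^2 + 544*g - 1920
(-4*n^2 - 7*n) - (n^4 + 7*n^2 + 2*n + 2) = -n^4 - 11*n^2 - 9*n - 2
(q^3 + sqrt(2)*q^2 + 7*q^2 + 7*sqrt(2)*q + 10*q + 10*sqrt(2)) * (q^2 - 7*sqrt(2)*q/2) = q^5 - 5*sqrt(2)*q^4/2 + 7*q^4 - 35*sqrt(2)*q^3/2 + 3*q^3 - 49*q^2 - 25*sqrt(2)*q^2 - 70*q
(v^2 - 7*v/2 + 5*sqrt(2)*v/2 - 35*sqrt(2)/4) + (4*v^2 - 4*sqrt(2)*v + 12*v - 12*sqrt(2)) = 5*v^2 - 3*sqrt(2)*v/2 + 17*v/2 - 83*sqrt(2)/4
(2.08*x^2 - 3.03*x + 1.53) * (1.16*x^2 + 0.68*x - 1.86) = 2.4128*x^4 - 2.1004*x^3 - 4.1544*x^2 + 6.6762*x - 2.8458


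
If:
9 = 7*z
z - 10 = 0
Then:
No Solution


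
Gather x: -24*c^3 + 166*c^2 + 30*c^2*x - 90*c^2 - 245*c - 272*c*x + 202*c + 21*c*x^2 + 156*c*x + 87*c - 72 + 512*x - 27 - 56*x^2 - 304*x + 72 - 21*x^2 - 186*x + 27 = -24*c^3 + 76*c^2 + 44*c + x^2*(21*c - 77) + x*(30*c^2 - 116*c + 22)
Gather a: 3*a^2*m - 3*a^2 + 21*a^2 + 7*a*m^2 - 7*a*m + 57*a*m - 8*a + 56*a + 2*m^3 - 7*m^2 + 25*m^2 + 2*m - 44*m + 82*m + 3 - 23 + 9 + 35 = a^2*(3*m + 18) + a*(7*m^2 + 50*m + 48) + 2*m^3 + 18*m^2 + 40*m + 24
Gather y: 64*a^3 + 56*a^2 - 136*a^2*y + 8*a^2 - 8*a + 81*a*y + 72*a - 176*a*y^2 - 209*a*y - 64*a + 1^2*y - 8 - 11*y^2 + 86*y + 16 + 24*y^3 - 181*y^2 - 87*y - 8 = 64*a^3 + 64*a^2 + 24*y^3 + y^2*(-176*a - 192) + y*(-136*a^2 - 128*a)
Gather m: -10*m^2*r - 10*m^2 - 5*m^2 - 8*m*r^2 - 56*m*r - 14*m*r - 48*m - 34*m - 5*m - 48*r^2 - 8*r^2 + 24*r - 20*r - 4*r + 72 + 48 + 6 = m^2*(-10*r - 15) + m*(-8*r^2 - 70*r - 87) - 56*r^2 + 126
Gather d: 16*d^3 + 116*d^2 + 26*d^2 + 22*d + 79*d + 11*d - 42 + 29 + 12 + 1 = 16*d^3 + 142*d^2 + 112*d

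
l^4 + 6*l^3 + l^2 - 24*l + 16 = (l - 1)^2*(l + 4)^2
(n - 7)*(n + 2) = n^2 - 5*n - 14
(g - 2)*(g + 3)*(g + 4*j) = g^3 + 4*g^2*j + g^2 + 4*g*j - 6*g - 24*j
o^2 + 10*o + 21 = (o + 3)*(o + 7)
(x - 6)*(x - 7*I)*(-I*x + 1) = -I*x^3 - 6*x^2 + 6*I*x^2 + 36*x - 7*I*x + 42*I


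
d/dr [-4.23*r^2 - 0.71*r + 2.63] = -8.46*r - 0.71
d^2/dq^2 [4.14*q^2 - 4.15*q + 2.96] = 8.28000000000000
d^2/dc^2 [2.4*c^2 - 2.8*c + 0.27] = 4.80000000000000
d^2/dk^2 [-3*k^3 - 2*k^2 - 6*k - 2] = -18*k - 4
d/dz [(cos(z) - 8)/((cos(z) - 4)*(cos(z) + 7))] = (cos(z)^2 - 16*cos(z) + 4)*sin(z)/((cos(z) - 4)^2*(cos(z) + 7)^2)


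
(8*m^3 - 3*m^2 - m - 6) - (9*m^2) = 8*m^3 - 12*m^2 - m - 6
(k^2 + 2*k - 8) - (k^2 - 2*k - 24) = 4*k + 16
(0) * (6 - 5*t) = 0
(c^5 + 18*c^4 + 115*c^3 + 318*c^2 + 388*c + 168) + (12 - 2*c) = c^5 + 18*c^4 + 115*c^3 + 318*c^2 + 386*c + 180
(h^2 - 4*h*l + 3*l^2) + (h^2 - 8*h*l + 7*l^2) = 2*h^2 - 12*h*l + 10*l^2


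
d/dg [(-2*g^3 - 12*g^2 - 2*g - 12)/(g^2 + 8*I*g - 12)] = (-2*g^4 - 32*I*g^3 + g^2*(74 - 96*I) + 312*g + 24 + 96*I)/(g^4 + 16*I*g^3 - 88*g^2 - 192*I*g + 144)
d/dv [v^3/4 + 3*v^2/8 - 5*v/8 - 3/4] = 3*v^2/4 + 3*v/4 - 5/8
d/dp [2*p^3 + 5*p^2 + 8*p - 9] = 6*p^2 + 10*p + 8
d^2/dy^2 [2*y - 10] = 0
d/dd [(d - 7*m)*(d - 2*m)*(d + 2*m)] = 3*d^2 - 14*d*m - 4*m^2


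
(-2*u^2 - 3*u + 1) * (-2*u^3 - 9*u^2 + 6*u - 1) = 4*u^5 + 24*u^4 + 13*u^3 - 25*u^2 + 9*u - 1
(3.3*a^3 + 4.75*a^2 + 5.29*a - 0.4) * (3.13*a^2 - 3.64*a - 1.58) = 10.329*a^5 + 2.8555*a^4 - 5.9463*a^3 - 28.0126*a^2 - 6.9022*a + 0.632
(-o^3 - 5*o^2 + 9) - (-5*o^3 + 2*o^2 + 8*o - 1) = 4*o^3 - 7*o^2 - 8*o + 10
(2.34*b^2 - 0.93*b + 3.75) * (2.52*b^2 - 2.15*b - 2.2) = 5.8968*b^4 - 7.3746*b^3 + 6.3015*b^2 - 6.0165*b - 8.25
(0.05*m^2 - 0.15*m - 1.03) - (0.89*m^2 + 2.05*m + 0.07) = -0.84*m^2 - 2.2*m - 1.1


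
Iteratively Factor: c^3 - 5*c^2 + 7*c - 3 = (c - 1)*(c^2 - 4*c + 3) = (c - 3)*(c - 1)*(c - 1)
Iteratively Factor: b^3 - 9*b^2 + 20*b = (b - 4)*(b^2 - 5*b) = b*(b - 4)*(b - 5)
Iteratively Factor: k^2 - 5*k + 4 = (k - 1)*(k - 4)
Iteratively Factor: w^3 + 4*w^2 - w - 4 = (w + 4)*(w^2 - 1) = (w - 1)*(w + 4)*(w + 1)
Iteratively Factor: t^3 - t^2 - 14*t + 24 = (t - 2)*(t^2 + t - 12) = (t - 2)*(t + 4)*(t - 3)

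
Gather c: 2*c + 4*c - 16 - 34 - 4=6*c - 54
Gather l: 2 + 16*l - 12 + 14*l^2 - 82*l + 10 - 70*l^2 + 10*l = -56*l^2 - 56*l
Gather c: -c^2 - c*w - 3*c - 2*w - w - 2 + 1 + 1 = -c^2 + c*(-w - 3) - 3*w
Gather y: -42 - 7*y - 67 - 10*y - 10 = -17*y - 119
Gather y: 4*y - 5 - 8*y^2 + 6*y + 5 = -8*y^2 + 10*y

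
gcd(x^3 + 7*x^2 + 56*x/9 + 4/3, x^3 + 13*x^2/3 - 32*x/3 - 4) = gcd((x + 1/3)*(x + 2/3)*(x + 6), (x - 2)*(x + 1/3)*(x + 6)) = x^2 + 19*x/3 + 2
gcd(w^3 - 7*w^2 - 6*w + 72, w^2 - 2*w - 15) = w + 3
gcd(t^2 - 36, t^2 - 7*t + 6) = t - 6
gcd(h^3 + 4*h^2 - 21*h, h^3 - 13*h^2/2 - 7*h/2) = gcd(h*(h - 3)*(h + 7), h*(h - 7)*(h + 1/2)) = h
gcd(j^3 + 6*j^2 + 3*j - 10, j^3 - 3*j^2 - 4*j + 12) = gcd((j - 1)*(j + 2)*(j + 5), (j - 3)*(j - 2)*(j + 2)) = j + 2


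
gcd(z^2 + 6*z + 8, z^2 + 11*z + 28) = z + 4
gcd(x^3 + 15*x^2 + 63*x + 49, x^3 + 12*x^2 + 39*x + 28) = x^2 + 8*x + 7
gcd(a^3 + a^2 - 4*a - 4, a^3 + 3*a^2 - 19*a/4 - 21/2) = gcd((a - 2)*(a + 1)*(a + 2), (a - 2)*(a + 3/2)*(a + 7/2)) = a - 2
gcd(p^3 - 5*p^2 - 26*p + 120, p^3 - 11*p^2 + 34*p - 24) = p^2 - 10*p + 24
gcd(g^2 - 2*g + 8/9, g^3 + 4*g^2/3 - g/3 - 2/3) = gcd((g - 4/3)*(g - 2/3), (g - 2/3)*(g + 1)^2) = g - 2/3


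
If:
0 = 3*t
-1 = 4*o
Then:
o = -1/4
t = 0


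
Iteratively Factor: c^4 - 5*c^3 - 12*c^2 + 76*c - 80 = (c + 4)*(c^3 - 9*c^2 + 24*c - 20) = (c - 2)*(c + 4)*(c^2 - 7*c + 10) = (c - 5)*(c - 2)*(c + 4)*(c - 2)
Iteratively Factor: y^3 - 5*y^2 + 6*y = (y - 3)*(y^2 - 2*y) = y*(y - 3)*(y - 2)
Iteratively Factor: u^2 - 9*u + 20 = (u - 5)*(u - 4)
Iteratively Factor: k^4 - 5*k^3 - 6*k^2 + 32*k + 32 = (k - 4)*(k^3 - k^2 - 10*k - 8) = (k - 4)^2*(k^2 + 3*k + 2) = (k - 4)^2*(k + 2)*(k + 1)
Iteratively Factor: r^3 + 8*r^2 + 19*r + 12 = (r + 1)*(r^2 + 7*r + 12) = (r + 1)*(r + 3)*(r + 4)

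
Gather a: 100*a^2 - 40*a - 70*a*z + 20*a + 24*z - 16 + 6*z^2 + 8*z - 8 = 100*a^2 + a*(-70*z - 20) + 6*z^2 + 32*z - 24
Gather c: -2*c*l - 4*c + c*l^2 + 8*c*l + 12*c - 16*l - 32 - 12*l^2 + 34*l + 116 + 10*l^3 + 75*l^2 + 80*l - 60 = c*(l^2 + 6*l + 8) + 10*l^3 + 63*l^2 + 98*l + 24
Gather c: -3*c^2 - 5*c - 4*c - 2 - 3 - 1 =-3*c^2 - 9*c - 6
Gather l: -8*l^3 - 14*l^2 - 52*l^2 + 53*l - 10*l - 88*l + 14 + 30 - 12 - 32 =-8*l^3 - 66*l^2 - 45*l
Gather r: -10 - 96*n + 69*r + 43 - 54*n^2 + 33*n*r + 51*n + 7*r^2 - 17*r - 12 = -54*n^2 - 45*n + 7*r^2 + r*(33*n + 52) + 21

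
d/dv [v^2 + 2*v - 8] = 2*v + 2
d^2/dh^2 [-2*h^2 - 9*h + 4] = -4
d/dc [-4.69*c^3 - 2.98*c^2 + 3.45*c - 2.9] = -14.07*c^2 - 5.96*c + 3.45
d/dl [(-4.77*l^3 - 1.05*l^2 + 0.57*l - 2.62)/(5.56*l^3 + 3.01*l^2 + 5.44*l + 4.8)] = (-8.5197*l^4 - 58.236*l^3 - 32.4141*l^2 + 5.6924*l + 16.9888)/(30.9136*l^6 + 33.4712*l^5 + 69.5529*l^4 + 86.1248*l^3 + 58.4896*l^2 + 52.224*l + 23.04)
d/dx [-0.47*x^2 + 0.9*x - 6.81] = 0.9 - 0.94*x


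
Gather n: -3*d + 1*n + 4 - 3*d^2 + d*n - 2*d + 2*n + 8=-3*d^2 - 5*d + n*(d + 3) + 12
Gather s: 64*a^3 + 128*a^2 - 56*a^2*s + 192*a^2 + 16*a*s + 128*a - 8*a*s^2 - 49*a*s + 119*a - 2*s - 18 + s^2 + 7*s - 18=64*a^3 + 320*a^2 + 247*a + s^2*(1 - 8*a) + s*(-56*a^2 - 33*a + 5) - 36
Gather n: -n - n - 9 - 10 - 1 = -2*n - 20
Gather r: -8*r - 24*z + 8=-8*r - 24*z + 8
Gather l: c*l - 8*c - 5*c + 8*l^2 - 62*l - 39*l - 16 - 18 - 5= -13*c + 8*l^2 + l*(c - 101) - 39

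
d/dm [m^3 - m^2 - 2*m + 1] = 3*m^2 - 2*m - 2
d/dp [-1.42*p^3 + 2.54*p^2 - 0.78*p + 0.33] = -4.26*p^2 + 5.08*p - 0.78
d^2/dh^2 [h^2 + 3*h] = 2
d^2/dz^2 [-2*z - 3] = 0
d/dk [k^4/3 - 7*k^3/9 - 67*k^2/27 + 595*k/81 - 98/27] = 4*k^3/3 - 7*k^2/3 - 134*k/27 + 595/81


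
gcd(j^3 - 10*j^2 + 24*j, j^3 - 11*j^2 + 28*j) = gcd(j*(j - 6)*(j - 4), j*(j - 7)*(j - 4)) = j^2 - 4*j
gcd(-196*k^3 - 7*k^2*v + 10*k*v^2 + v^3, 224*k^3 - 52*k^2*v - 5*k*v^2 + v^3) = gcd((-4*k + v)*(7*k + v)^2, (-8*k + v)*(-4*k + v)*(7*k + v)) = -28*k^2 + 3*k*v + v^2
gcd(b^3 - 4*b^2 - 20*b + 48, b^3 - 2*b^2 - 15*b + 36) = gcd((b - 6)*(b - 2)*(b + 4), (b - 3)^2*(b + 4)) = b + 4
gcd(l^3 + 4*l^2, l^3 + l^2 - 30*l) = l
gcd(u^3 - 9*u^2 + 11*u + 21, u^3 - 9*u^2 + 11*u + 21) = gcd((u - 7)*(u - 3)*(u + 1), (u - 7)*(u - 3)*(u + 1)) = u^3 - 9*u^2 + 11*u + 21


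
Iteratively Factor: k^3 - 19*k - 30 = (k - 5)*(k^2 + 5*k + 6) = (k - 5)*(k + 2)*(k + 3)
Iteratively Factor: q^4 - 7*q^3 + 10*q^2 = (q - 5)*(q^3 - 2*q^2) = q*(q - 5)*(q^2 - 2*q) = q*(q - 5)*(q - 2)*(q)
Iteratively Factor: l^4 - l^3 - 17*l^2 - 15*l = (l + 1)*(l^3 - 2*l^2 - 15*l) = (l + 1)*(l + 3)*(l^2 - 5*l) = (l - 5)*(l + 1)*(l + 3)*(l)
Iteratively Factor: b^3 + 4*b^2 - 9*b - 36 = (b + 4)*(b^2 - 9) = (b - 3)*(b + 4)*(b + 3)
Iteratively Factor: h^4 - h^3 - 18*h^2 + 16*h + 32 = (h + 1)*(h^3 - 2*h^2 - 16*h + 32) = (h + 1)*(h + 4)*(h^2 - 6*h + 8) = (h - 2)*(h + 1)*(h + 4)*(h - 4)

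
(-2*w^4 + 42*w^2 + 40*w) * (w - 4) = -2*w^5 + 8*w^4 + 42*w^3 - 128*w^2 - 160*w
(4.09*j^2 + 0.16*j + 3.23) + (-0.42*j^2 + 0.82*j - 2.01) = 3.67*j^2 + 0.98*j + 1.22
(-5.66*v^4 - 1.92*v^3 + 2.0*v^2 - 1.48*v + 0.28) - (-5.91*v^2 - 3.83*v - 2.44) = -5.66*v^4 - 1.92*v^3 + 7.91*v^2 + 2.35*v + 2.72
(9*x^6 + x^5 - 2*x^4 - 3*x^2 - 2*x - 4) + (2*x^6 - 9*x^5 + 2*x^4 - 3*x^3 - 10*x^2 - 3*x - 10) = 11*x^6 - 8*x^5 - 3*x^3 - 13*x^2 - 5*x - 14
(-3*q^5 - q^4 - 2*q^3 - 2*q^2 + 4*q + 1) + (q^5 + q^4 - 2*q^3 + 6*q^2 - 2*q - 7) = -2*q^5 - 4*q^3 + 4*q^2 + 2*q - 6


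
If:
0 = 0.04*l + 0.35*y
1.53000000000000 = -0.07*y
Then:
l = 191.25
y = -21.86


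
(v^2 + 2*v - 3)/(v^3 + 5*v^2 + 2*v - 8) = (v + 3)/(v^2 + 6*v + 8)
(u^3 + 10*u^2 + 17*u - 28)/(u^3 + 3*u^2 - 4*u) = (u + 7)/u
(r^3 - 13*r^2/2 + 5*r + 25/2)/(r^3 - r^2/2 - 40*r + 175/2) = (r + 1)/(r + 7)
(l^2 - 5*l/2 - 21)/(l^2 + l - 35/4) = 2*(l - 6)/(2*l - 5)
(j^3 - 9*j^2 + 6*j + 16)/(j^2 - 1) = (j^2 - 10*j + 16)/(j - 1)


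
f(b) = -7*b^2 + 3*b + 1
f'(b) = 3 - 14*b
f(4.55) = -130.27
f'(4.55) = -60.70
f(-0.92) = -7.68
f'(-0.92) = 15.88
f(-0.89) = -7.21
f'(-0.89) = 15.46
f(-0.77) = -5.46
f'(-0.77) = 13.78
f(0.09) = 1.21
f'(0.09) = 1.74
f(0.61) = 0.23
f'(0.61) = -5.54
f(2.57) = -37.52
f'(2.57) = -32.98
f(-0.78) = -5.60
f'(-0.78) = 13.92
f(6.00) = -233.00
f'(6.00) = -81.00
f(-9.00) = -593.00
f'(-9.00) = 129.00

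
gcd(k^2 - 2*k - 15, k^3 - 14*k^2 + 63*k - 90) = k - 5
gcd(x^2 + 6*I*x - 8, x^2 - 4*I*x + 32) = x + 4*I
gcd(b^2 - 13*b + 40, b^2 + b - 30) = b - 5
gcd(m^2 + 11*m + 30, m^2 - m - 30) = m + 5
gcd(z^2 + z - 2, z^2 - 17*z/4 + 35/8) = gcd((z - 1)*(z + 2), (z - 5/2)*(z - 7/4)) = 1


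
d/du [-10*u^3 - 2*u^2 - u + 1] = -30*u^2 - 4*u - 1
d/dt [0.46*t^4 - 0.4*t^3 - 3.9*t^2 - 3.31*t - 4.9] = 1.84*t^3 - 1.2*t^2 - 7.8*t - 3.31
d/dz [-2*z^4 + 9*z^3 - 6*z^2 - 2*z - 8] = -8*z^3 + 27*z^2 - 12*z - 2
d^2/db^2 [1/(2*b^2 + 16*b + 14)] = (-b^2 - 8*b + 4*(b + 4)^2 - 7)/(b^2 + 8*b + 7)^3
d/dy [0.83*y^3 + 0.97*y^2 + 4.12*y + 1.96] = 2.49*y^2 + 1.94*y + 4.12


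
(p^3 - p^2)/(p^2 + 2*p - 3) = p^2/(p + 3)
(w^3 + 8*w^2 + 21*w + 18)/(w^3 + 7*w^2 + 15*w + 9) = (w + 2)/(w + 1)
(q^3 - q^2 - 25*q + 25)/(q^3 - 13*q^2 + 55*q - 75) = (q^2 + 4*q - 5)/(q^2 - 8*q + 15)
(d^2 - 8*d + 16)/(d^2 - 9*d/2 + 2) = 2*(d - 4)/(2*d - 1)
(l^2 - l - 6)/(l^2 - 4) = (l - 3)/(l - 2)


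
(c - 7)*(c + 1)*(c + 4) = c^3 - 2*c^2 - 31*c - 28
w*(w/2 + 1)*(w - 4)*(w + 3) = w^4/2 + w^3/2 - 7*w^2 - 12*w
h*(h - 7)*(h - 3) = h^3 - 10*h^2 + 21*h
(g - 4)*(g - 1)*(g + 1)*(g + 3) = g^4 - g^3 - 13*g^2 + g + 12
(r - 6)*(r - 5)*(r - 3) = r^3 - 14*r^2 + 63*r - 90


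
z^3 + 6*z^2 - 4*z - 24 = (z - 2)*(z + 2)*(z + 6)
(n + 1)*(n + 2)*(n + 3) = n^3 + 6*n^2 + 11*n + 6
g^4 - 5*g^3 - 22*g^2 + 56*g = g*(g - 7)*(g - 2)*(g + 4)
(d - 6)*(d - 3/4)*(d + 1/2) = d^3 - 25*d^2/4 + 9*d/8 + 9/4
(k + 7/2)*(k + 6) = k^2 + 19*k/2 + 21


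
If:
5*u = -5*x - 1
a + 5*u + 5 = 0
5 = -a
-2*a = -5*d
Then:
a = -5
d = -2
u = 0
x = -1/5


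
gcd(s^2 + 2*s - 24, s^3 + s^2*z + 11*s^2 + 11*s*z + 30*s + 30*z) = s + 6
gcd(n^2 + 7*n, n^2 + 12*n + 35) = n + 7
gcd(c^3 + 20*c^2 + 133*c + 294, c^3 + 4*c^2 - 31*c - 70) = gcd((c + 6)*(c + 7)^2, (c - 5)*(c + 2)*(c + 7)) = c + 7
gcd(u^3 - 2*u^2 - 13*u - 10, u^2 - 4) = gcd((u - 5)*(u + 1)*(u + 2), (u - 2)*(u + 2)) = u + 2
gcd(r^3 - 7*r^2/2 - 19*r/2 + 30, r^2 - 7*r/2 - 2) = r - 4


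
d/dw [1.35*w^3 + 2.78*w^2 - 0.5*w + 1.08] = 4.05*w^2 + 5.56*w - 0.5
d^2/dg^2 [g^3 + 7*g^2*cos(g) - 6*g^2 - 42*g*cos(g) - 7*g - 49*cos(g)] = -7*g^2*cos(g) - 28*g*sin(g) + 42*g*cos(g) + 6*g + 84*sin(g) + 63*cos(g) - 12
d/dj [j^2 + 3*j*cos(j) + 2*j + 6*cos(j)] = -3*j*sin(j) + 2*j - 6*sin(j) + 3*cos(j) + 2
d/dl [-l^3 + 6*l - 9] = 6 - 3*l^2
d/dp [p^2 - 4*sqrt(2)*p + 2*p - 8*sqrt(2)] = 2*p - 4*sqrt(2) + 2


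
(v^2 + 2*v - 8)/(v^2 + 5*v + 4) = (v - 2)/(v + 1)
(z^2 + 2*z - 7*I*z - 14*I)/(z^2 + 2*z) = (z - 7*I)/z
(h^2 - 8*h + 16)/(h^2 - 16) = (h - 4)/(h + 4)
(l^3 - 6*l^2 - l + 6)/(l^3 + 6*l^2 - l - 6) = (l - 6)/(l + 6)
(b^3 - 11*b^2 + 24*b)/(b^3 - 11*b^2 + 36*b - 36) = b*(b - 8)/(b^2 - 8*b + 12)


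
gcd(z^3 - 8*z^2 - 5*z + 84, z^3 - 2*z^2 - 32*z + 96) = z - 4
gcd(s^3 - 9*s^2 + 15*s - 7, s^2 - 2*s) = 1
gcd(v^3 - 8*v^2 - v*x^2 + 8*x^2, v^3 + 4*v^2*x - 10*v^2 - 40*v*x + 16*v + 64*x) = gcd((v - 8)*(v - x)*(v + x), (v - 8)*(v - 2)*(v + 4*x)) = v - 8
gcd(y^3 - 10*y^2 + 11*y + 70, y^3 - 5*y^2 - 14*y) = y^2 - 5*y - 14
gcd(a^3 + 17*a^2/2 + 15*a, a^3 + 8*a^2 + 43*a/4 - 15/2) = a^2 + 17*a/2 + 15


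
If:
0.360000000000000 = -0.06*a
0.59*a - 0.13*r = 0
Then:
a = -6.00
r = -27.23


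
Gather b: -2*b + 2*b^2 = 2*b^2 - 2*b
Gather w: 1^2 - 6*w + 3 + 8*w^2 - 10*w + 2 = 8*w^2 - 16*w + 6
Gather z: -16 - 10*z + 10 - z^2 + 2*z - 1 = -z^2 - 8*z - 7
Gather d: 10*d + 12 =10*d + 12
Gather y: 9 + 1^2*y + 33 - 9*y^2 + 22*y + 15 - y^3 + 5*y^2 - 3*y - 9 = -y^3 - 4*y^2 + 20*y + 48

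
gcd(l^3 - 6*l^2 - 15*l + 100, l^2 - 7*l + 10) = l - 5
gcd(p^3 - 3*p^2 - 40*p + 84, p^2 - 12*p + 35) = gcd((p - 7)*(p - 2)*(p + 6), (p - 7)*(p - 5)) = p - 7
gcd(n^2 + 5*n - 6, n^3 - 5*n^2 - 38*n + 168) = n + 6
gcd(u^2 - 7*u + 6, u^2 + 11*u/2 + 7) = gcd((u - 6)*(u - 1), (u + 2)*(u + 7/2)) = 1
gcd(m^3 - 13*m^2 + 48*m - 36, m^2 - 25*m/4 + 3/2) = m - 6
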